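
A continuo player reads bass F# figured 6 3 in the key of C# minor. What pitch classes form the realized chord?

F#, A, D#

A third above F# in this key is A.
A sixth above F# in this key is D#.
Together with the bass F#, this spells D# diminished in first inversion.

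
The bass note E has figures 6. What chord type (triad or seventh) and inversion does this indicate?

triad, first inversion

6 is shorthand for 6/3.
Intervals of 6/3 above the bass form a triad; the bass is the third, so this is first inversion.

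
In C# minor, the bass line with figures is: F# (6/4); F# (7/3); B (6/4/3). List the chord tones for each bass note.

F# (6/4): F#, B, D#.
F# (7/5/3): F#, A, C#, E.
B (6/4/3): B, D#, E, G#.

F#, B, D# | F#, A, C#, E | B, D#, E, G#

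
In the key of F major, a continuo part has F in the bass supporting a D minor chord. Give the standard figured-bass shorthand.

F is the third of D minor, so the chord is in first inversion.
A triad in first inversion is figured 6/3, conventionally abbreviated 6.

6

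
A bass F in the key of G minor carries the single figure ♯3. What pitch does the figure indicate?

Counting 2 letter steps above F lands on A; in G minor, that letter is A.
The #3 figure raises it a semitone, giving A#.

A#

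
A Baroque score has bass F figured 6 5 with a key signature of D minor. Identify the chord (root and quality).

D minor seventh

The figures 6 5 indicate a seventh chord in first inversion.
In first inversion the root lies a sixth above the bass: a sixth above F in D minor is D.
The chord tones are F, A, C, D, giving D minor seventh.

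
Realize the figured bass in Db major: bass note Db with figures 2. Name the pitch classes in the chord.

Db, Eb, Gb, Bb

The written figures 2 are shorthand for 6/4/2: the 6/4 are implied.
A second above Db in this key is Eb.
A fourth above Db in this key is Gb.
A sixth above Db in this key is Bb.
Together with the bass Db, this spells Eb minor seventh in third inversion.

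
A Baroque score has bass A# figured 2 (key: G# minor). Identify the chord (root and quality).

B major seventh

The figures 2 indicate a seventh chord in third inversion.
In third inversion the root lies a second above the bass: a second above A# in G# minor is B.
The chord tones are A#, B, D#, F#, giving B major seventh.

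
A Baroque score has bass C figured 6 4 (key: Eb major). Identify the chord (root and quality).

F minor

The figures 6 4 indicate a triad in second inversion.
In second inversion the root lies a fourth above the bass: a fourth above C in Eb major is F.
The chord tones are C, F, Ab, giving F minor.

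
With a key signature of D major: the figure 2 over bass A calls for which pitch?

Counting 1 letter step above A lands on B; in D major, that letter is B.

B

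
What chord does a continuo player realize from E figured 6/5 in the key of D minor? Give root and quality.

C dominant seventh

The figures 6/5 indicate a seventh chord in first inversion.
In first inversion the root lies a sixth above the bass: a sixth above E in D minor is C.
The chord tones are E, G, Bb, C, giving C dominant seventh.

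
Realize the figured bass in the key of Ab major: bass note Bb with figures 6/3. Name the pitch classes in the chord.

Bb, Db, G

A third above Bb in this key is Db.
A sixth above Bb in this key is G.
Together with the bass Bb, this spells G diminished in first inversion.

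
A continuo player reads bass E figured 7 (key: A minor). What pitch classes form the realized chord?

The written figures 7 are shorthand for 7/5/3: the 5/3 are implied.
A third above E in this key is G.
A fifth above E in this key is B.
A seventh above E in this key is D.
Together with the bass E, this spells E minor seventh in root position.

E, G, B, D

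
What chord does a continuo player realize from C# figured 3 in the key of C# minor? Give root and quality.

The figures 3 indicate a triad in root position.
In root position the bass is the root, so the root is C#.
The chord tones are C#, E, G#, giving C# minor.

C# minor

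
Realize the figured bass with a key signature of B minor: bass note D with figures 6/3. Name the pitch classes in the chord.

D, F#, B

A third above D in this key is F#.
A sixth above D in this key is B.
Together with the bass D, this spells B minor in first inversion.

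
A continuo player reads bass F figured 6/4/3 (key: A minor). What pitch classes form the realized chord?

A third above F in this key is A.
A fourth above F in this key is B.
A sixth above F in this key is D.
Together with the bass F, this spells B half-diminished seventh in second inversion.

F, A, B, D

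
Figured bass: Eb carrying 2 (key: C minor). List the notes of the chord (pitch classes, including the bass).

The written figures 2 are shorthand for 6/4/2: the 6/4 are implied.
A second above Eb in this key is F.
A fourth above Eb in this key is Ab.
A sixth above Eb in this key is C.
Together with the bass Eb, this spells F minor seventh in third inversion.

Eb, F, Ab, C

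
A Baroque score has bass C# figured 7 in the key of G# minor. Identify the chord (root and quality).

The figures 7 indicate a seventh chord in root position.
In root position the bass is the root, so the root is C#.
The chord tones are C#, E, G#, B, giving C# minor seventh.

C# minor seventh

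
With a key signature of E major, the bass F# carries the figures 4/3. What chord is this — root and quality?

The figures 4/3 indicate a seventh chord in second inversion.
In second inversion the root lies a fourth above the bass: a fourth above F# in E major is B.
The chord tones are F#, A, B, D#, giving B dominant seventh.

B dominant seventh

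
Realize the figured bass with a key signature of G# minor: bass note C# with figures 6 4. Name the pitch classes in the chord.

C#, F#, A#

A fourth above C# in this key is F#.
A sixth above C# in this key is A#.
Together with the bass C#, this spells F# major in second inversion.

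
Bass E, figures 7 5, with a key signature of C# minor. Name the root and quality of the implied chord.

The figures 7 5 indicate a seventh chord in root position.
In root position the bass is the root, so the root is E.
The chord tones are E, G#, B, D#, giving E major seventh.

E major seventh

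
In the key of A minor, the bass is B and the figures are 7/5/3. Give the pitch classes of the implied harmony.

B, D, F, A

A third above B in this key is D.
A fifth above B in this key is F.
A seventh above B in this key is A.
Together with the bass B, this spells B half-diminished seventh in root position.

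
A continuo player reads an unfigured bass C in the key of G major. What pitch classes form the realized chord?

C, E, G

An unfigured bass implies 5/3.
A third above C in this key is E.
A fifth above C in this key is G.
Together with the bass C, this spells C major in root position.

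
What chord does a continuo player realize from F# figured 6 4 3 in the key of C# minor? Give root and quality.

The figures 6 4 3 indicate a seventh chord in second inversion.
In second inversion the root lies a fourth above the bass: a fourth above F# in C# minor is B.
The chord tones are F#, A, B, D#, giving B dominant seventh.

B dominant seventh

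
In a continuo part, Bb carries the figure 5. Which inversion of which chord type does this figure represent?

5 is shorthand for 5/3.
Intervals of 5/3 above the bass form a triad; the bass is the root, so this is root position.

triad, root position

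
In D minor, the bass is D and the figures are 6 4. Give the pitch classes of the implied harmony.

D, G, Bb

A fourth above D in this key is G.
A sixth above D in this key is Bb.
Together with the bass D, this spells G minor in second inversion.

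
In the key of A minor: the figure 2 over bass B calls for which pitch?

C

Counting 1 letter step above B lands on C; in A minor, that letter is C.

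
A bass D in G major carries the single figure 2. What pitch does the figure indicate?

E

Counting 1 letter step above D lands on E; in G major, that letter is E.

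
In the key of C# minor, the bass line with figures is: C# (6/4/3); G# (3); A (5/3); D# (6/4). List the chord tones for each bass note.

C# (6/4/3): C#, E, F#, A.
G# (5/3): G#, B, D#.
A (5/3): A, C#, E.
D# (6/4): D#, G#, B.

C#, E, F#, A | G#, B, D# | A, C#, E | D#, G#, B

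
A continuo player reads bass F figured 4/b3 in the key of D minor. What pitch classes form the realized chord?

The written figures 4/b3 are shorthand for 6/4/3: the 6 is implied.
A third above F in this key is A, lowered to Ab by the flat.
A fourth above F in this key is Bb.
A sixth above F in this key is D.
Together with the bass F, this spells Bb dominant seventh in second inversion.

F, Ab, Bb, D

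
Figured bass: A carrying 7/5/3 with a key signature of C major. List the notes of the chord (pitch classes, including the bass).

A, C, E, G

A third above A in this key is C.
A fifth above A in this key is E.
A seventh above A in this key is G.
Together with the bass A, this spells A minor seventh in root position.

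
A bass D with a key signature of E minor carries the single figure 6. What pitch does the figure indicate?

B

Counting 5 letter steps above D lands on B; in E minor, that letter is B.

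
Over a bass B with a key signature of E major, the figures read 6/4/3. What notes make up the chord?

B, D#, E, G#

A third above B in this key is D#.
A fourth above B in this key is E.
A sixth above B in this key is G#.
Together with the bass B, this spells E major seventh in second inversion.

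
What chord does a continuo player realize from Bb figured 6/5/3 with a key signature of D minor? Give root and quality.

The figures 6/5/3 indicate a seventh chord in first inversion.
In first inversion the root lies a sixth above the bass: a sixth above Bb in D minor is G.
The chord tones are Bb, D, F, G, giving G minor seventh.

G minor seventh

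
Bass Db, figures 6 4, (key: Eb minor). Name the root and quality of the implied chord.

Gb major

The figures 6 4 indicate a triad in second inversion.
In second inversion the root lies a fourth above the bass: a fourth above Db in Eb minor is Gb.
The chord tones are Db, Gb, Bb, giving Gb major.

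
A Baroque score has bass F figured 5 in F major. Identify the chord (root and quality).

The figures 5 indicate a triad in root position.
In root position the bass is the root, so the root is F.
The chord tones are F, A, C, giving F major.

F major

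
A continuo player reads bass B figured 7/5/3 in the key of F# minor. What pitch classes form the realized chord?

A third above B in this key is D.
A fifth above B in this key is F#.
A seventh above B in this key is A.
Together with the bass B, this spells B minor seventh in root position.

B, D, F#, A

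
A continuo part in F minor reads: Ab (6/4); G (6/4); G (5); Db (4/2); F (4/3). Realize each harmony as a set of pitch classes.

Ab (6/4): Ab, Db, F.
G (6/4): G, C, Eb.
G (5/3): G, Bb, Db.
Db (6/4/2): Db, Eb, G, Bb.
F (6/4/3): F, Ab, Bb, Db.

Ab, Db, F | G, C, Eb | G, Bb, Db | Db, Eb, G, Bb | F, Ab, Bb, Db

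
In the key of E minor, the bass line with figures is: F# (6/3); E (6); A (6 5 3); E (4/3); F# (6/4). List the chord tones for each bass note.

F# (6/3): F#, A, D.
E (6/3): E, G, C.
A (6/5/3): A, C, E, F#.
E (6/4/3): E, G, A, C.
F# (6/4): F#, B, D.

F#, A, D | E, G, C | A, C, E, F# | E, G, A, C | F#, B, D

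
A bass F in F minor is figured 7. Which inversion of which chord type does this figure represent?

7 is shorthand for 7/5/3.
Intervals of 7/5/3 above the bass form a seventh chord; the bass is the root, so this is root position.

seventh chord, root position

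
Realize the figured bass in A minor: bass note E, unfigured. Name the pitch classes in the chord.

An unfigured bass implies 5/3.
A third above E in this key is G.
A fifth above E in this key is B.
Together with the bass E, this spells E minor in root position.

E, G, B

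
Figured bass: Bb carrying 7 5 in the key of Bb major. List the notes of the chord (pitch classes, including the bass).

The written figures 7 5 are shorthand for 7/5/3: the 3 is implied.
A third above Bb in this key is D.
A fifth above Bb in this key is F.
A seventh above Bb in this key is A.
Together with the bass Bb, this spells Bb major seventh in root position.

Bb, D, F, A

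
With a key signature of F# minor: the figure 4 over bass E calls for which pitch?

Counting 3 letter steps above E lands on A; in F# minor, that letter is A.

A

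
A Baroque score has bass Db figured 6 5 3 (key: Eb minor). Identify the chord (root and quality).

Bb minor seventh

The figures 6 5 3 indicate a seventh chord in first inversion.
In first inversion the root lies a sixth above the bass: a sixth above Db in Eb minor is Bb.
The chord tones are Db, F, Ab, Bb, giving Bb minor seventh.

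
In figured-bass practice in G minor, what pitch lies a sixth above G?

Counting 5 letter steps above G lands on E; in G minor, that letter is Eb.

Eb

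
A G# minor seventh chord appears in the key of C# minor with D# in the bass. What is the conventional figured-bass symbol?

4/3

D# is the fifth of G# minor seventh, so the chord is in second inversion.
A seventh chord in second inversion is figured 6/4/3, conventionally abbreviated 4/3.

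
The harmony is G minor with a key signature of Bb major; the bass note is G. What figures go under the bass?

G is the root of G minor, so the chord is in root position.
A triad in root position is figured 5/3, conventionally abbreviated (no figures — root-position triad).

no figures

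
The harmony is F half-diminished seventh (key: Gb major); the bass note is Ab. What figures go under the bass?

Ab is the third of F half-diminished seventh, so the chord is in first inversion.
A seventh chord in first inversion is figured 6/5/3, conventionally abbreviated 6/5.

6/5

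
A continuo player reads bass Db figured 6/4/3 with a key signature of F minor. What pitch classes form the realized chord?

Db, F, G, Bb

A third above Db in this key is F.
A fourth above Db in this key is G.
A sixth above Db in this key is Bb.
Together with the bass Db, this spells G half-diminished seventh in second inversion.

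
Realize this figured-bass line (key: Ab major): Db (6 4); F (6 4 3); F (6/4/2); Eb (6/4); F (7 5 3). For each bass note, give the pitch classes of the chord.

Db, G, Bb | F, Ab, Bb, Db | F, G, Bb, Db | Eb, Ab, C | F, Ab, C, Eb

Db (6/4): Db, G, Bb.
F (6/4/3): F, Ab, Bb, Db.
F (6/4/2): F, G, Bb, Db.
Eb (6/4): Eb, Ab, C.
F (7/5/3): F, Ab, C, Eb.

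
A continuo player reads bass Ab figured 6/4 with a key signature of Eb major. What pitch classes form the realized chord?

A fourth above Ab in this key is D.
A sixth above Ab in this key is F.
Together with the bass Ab, this spells D diminished in second inversion.

Ab, D, F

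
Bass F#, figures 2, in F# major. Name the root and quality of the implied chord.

The figures 2 indicate a seventh chord in third inversion.
In third inversion the root lies a second above the bass: a second above F# in F# major is G#.
The chord tones are F#, G#, B, D#, giving G# minor seventh.

G# minor seventh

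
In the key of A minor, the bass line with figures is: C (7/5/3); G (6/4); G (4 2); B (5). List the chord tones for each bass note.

C (7/5/3): C, E, G, B.
G (6/4): G, C, E.
G (6/4/2): G, A, C, E.
B (5/3): B, D, F.

C, E, G, B | G, C, E | G, A, C, E | B, D, F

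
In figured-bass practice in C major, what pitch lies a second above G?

A

Counting 1 letter step above G lands on A; in C major, that letter is A.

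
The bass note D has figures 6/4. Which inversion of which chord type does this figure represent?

triad, second inversion

Intervals of 6/4 above the bass form a triad; the bass is the fifth, so this is second inversion.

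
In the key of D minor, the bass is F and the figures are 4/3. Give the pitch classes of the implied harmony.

F, A, Bb, D

The written figures 4/3 are shorthand for 6/4/3: the 6 is implied.
A third above F in this key is A.
A fourth above F in this key is Bb.
A sixth above F in this key is D.
Together with the bass F, this spells Bb major seventh in second inversion.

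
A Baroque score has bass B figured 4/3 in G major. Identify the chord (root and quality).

E minor seventh

The figures 4/3 indicate a seventh chord in second inversion.
In second inversion the root lies a fourth above the bass: a fourth above B in G major is E.
The chord tones are B, D, E, G, giving E minor seventh.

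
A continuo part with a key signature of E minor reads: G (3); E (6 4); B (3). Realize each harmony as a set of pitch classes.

G, B, D | E, A, C | B, D, F#

G (5/3): G, B, D.
E (6/4): E, A, C.
B (5/3): B, D, F#.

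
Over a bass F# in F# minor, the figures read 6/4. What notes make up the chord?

F#, B, D

A fourth above F# in this key is B.
A sixth above F# in this key is D.
Together with the bass F#, this spells B minor in second inversion.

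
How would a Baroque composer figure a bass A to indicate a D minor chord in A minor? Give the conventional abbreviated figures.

6/4

A is the fifth of D minor, so the chord is in second inversion.
A triad in second inversion is figured 6/4, conventionally abbreviated 6/4.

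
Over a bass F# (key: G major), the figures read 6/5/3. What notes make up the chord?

F#, A, C, D

A third above F# in this key is A.
A fifth above F# in this key is C.
A sixth above F# in this key is D.
Together with the bass F#, this spells D dominant seventh in first inversion.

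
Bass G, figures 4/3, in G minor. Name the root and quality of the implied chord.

The figures 4/3 indicate a seventh chord in second inversion.
In second inversion the root lies a fourth above the bass: a fourth above G in G minor is C.
The chord tones are G, Bb, C, Eb, giving C minor seventh.

C minor seventh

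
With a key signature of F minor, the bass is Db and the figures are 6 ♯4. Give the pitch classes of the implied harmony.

A fourth above Db in this key is G, raised to G# by the sharp.
A sixth above Db in this key is Bb.

Db, G#, Bb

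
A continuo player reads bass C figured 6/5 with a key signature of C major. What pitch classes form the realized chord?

C, E, G, A

The written figures 6/5 are shorthand for 6/5/3: the 3 is implied.
A third above C in this key is E.
A fifth above C in this key is G.
A sixth above C in this key is A.
Together with the bass C, this spells A minor seventh in first inversion.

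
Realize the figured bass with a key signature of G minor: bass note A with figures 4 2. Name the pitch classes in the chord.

A, Bb, D, F

The written figures 4 2 are shorthand for 6/4/2: the 6 is implied.
A second above A in this key is Bb.
A fourth above A in this key is D.
A sixth above A in this key is F.
Together with the bass A, this spells Bb major seventh in third inversion.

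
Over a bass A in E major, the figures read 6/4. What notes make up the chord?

A fourth above A in this key is D#.
A sixth above A in this key is F#.
Together with the bass A, this spells D# diminished in second inversion.

A, D#, F#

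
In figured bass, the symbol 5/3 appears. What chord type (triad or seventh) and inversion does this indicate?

triad, root position

Intervals of 5/3 above the bass form a triad; the bass is the root, so this is root position.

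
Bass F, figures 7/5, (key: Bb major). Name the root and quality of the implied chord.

The figures 7/5 indicate a seventh chord in root position.
In root position the bass is the root, so the root is F.
The chord tones are F, A, C, Eb, giving F dominant seventh.

F dominant seventh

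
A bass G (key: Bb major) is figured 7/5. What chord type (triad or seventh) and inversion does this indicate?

seventh chord, root position

7/5 is shorthand for 7/5/3.
Intervals of 7/5/3 above the bass form a seventh chord; the bass is the root, so this is root position.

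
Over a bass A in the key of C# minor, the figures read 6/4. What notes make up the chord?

A fourth above A in this key is D#.
A sixth above A in this key is F#.
Together with the bass A, this spells D# diminished in second inversion.

A, D#, F#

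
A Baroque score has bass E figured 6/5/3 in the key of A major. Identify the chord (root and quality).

The figures 6/5/3 indicate a seventh chord in first inversion.
In first inversion the root lies a sixth above the bass: a sixth above E in A major is C#.
The chord tones are E, G#, B, C#, giving C# minor seventh.

C# minor seventh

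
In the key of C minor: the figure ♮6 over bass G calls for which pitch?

Counting 5 letter steps above G lands on E; in C minor, that letter is Eb.
The ♮6 figure makes it natural, giving E.

E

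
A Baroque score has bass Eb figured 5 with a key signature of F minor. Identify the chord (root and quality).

Eb major

The figures 5 indicate a triad in root position.
In root position the bass is the root, so the root is Eb.
The chord tones are Eb, G, Bb, giving Eb major.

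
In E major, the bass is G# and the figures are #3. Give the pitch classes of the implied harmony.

The written figures #3 are shorthand for 5/3: the 5 is implied.
A third above G# in this key is B, raised to B# by the sharp.
A fifth above G# in this key is D#.
Together with the bass G#, this spells G# major in root position.

G#, B#, D#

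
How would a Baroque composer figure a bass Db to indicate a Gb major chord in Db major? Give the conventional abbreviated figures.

6/4

Db is the fifth of Gb major, so the chord is in second inversion.
A triad in second inversion is figured 6/4, conventionally abbreviated 6/4.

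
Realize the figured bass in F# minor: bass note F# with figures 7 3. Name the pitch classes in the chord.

F#, A, C#, E

The written figures 7 3 are shorthand for 7/5/3: the 5 is implied.
A third above F# in this key is A.
A fifth above F# in this key is C#.
A seventh above F# in this key is E.
Together with the bass F#, this spells F# minor seventh in root position.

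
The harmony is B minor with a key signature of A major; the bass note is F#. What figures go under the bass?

F# is the fifth of B minor, so the chord is in second inversion.
A triad in second inversion is figured 6/4, conventionally abbreviated 6/4.

6/4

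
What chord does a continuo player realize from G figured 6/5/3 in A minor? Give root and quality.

E minor seventh

The figures 6/5/3 indicate a seventh chord in first inversion.
In first inversion the root lies a sixth above the bass: a sixth above G in A minor is E.
The chord tones are G, B, D, E, giving E minor seventh.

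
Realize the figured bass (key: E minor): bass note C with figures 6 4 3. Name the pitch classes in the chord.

A third above C in this key is E.
A fourth above C in this key is F#.
A sixth above C in this key is A.
Together with the bass C, this spells F# half-diminished seventh in second inversion.

C, E, F#, A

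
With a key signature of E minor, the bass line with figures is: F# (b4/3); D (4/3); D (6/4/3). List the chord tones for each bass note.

F# (6/b4/3): F#, A, Bb, D.
D (6/4/3): D, F#, G, B.
D (6/4/3): D, F#, G, B.

F#, A, Bb, D | D, F#, G, B | D, F#, G, B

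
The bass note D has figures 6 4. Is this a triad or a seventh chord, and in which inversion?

triad, second inversion

Intervals of 6/4 above the bass form a triad; the bass is the fifth, so this is second inversion.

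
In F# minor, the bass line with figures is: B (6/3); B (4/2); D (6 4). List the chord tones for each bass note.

B (6/3): B, D, G#.
B (6/4/2): B, C#, E, G#.
D (6/4): D, G#, B.

B, D, G# | B, C#, E, G# | D, G#, B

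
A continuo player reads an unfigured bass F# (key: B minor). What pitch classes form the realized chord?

An unfigured bass implies 5/3.
A third above F# in this key is A.
A fifth above F# in this key is C#.
Together with the bass F#, this spells F# minor in root position.

F#, A, C#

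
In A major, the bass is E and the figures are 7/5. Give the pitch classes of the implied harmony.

E, G#, B, D

The written figures 7/5 are shorthand for 7/5/3: the 3 is implied.
A third above E in this key is G#.
A fifth above E in this key is B.
A seventh above E in this key is D.
Together with the bass E, this spells E dominant seventh in root position.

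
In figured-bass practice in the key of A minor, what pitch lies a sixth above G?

Counting 5 letter steps above G lands on E; in A minor, that letter is E.

E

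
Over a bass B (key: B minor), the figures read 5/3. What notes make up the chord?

B, D, F#

A third above B in this key is D.
A fifth above B in this key is F#.
Together with the bass B, this spells B minor in root position.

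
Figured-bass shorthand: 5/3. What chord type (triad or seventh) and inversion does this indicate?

Intervals of 5/3 above the bass form a triad; the bass is the root, so this is root position.

triad, root position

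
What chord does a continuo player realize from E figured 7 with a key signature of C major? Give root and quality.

E minor seventh

The figures 7 indicate a seventh chord in root position.
In root position the bass is the root, so the root is E.
The chord tones are E, G, B, D, giving E minor seventh.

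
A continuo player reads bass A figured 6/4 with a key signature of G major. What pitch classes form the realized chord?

A fourth above A in this key is D.
A sixth above A in this key is F#.
Together with the bass A, this spells D major in second inversion.

A, D, F#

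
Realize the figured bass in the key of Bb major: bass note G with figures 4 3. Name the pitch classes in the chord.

The written figures 4 3 are shorthand for 6/4/3: the 6 is implied.
A third above G in this key is Bb.
A fourth above G in this key is C.
A sixth above G in this key is Eb.
Together with the bass G, this spells C minor seventh in second inversion.

G, Bb, C, Eb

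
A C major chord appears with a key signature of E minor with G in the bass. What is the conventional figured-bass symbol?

G is the fifth of C major, so the chord is in second inversion.
A triad in second inversion is figured 6/4, conventionally abbreviated 6/4.

6/4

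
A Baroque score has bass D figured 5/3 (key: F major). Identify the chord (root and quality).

D minor

The figures 5/3 indicate a triad in root position.
In root position the bass is the root, so the root is D.
The chord tones are D, F, A, giving D minor.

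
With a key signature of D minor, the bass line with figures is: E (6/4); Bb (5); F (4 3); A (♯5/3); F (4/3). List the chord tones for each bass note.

E (6/4): E, A, C.
Bb (5/3): Bb, D, F.
F (6/4/3): F, A, Bb, D.
A (#5/3): A, C, E#.
F (6/4/3): F, A, Bb, D.

E, A, C | Bb, D, F | F, A, Bb, D | A, C, E# | F, A, Bb, D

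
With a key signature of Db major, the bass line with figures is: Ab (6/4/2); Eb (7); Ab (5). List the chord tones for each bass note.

Ab, Bb, Db, F | Eb, Gb, Bb, Db | Ab, C, Eb

Ab (6/4/2): Ab, Bb, Db, F.
Eb (7/5/3): Eb, Gb, Bb, Db.
Ab (5/3): Ab, C, Eb.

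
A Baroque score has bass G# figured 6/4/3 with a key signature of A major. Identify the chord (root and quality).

C# minor seventh

The figures 6/4/3 indicate a seventh chord in second inversion.
In second inversion the root lies a fourth above the bass: a fourth above G# in A major is C#.
The chord tones are G#, B, C#, E, giving C# minor seventh.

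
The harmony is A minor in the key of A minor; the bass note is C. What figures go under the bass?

C is the third of A minor, so the chord is in first inversion.
A triad in first inversion is figured 6/3, conventionally abbreviated 6.

6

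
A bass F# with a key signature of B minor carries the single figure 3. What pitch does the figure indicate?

A

Counting 2 letter steps above F# lands on A; in B minor, that letter is A.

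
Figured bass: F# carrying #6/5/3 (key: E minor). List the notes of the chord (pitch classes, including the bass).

F#, A, C, D#

A third above F# in this key is A.
A fifth above F# in this key is C.
A sixth above F# in this key is D, raised to D# by the sharp.
Together with the bass F#, this spells D# diminished seventh in first inversion.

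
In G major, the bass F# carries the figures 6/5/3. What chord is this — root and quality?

The figures 6/5/3 indicate a seventh chord in first inversion.
In first inversion the root lies a sixth above the bass: a sixth above F# in G major is D.
The chord tones are F#, A, C, D, giving D dominant seventh.

D dominant seventh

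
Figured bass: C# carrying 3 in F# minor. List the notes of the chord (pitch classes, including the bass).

The written figures 3 are shorthand for 5/3: the 5 is implied.
A third above C# in this key is E.
A fifth above C# in this key is G#.
Together with the bass C#, this spells C# minor in root position.

C#, E, G#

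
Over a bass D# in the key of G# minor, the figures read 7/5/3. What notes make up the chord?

A third above D# in this key is F#.
A fifth above D# in this key is A#.
A seventh above D# in this key is C#.
Together with the bass D#, this spells D# minor seventh in root position.

D#, F#, A#, C#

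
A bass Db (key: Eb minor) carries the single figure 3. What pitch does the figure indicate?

Counting 2 letter steps above Db lands on F; in Eb minor, that letter is F.

F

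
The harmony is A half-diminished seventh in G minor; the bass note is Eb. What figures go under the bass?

Eb is the fifth of A half-diminished seventh, so the chord is in second inversion.
A seventh chord in second inversion is figured 6/4/3, conventionally abbreviated 4/3.

4/3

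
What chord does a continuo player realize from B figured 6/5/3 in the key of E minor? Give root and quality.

The figures 6/5/3 indicate a seventh chord in first inversion.
In first inversion the root lies a sixth above the bass: a sixth above B in E minor is G.
The chord tones are B, D, F#, G, giving G major seventh.

G major seventh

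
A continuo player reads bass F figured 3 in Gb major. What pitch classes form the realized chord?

The written figures 3 are shorthand for 5/3: the 5 is implied.
A third above F in this key is Ab.
A fifth above F in this key is Cb.
Together with the bass F, this spells F diminished in root position.

F, Ab, Cb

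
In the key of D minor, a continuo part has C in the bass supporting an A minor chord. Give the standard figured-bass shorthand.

6

C is the third of A minor, so the chord is in first inversion.
A triad in first inversion is figured 6/3, conventionally abbreviated 6.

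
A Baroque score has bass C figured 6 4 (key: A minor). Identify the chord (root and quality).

F major

The figures 6 4 indicate a triad in second inversion.
In second inversion the root lies a fourth above the bass: a fourth above C in A minor is F.
The chord tones are C, F, A, giving F major.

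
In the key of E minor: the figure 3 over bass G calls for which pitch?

B

Counting 2 letter steps above G lands on B; in E minor, that letter is B.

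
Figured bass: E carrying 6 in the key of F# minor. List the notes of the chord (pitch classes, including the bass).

E, G#, C#

The written figures 6 are shorthand for 6/3: the 3 is implied.
A third above E in this key is G#.
A sixth above E in this key is C#.
Together with the bass E, this spells C# minor in first inversion.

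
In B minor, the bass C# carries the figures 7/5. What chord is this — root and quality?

The figures 7/5 indicate a seventh chord in root position.
In root position the bass is the root, so the root is C#.
The chord tones are C#, E, G, B, giving C# half-diminished seventh.

C# half-diminished seventh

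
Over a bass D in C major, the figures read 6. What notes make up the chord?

D, F, B

The written figures 6 are shorthand for 6/3: the 3 is implied.
A third above D in this key is F.
A sixth above D in this key is B.
Together with the bass D, this spells B diminished in first inversion.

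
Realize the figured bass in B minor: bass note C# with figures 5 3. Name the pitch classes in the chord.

C#, E, G

A third above C# in this key is E.
A fifth above C# in this key is G.
Together with the bass C#, this spells C# diminished in root position.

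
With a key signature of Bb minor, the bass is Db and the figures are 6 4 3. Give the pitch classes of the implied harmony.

A third above Db in this key is F.
A fourth above Db in this key is Gb.
A sixth above Db in this key is Bb.
Together with the bass Db, this spells Gb major seventh in second inversion.

Db, F, Gb, Bb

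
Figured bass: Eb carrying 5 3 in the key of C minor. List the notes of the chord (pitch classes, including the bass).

A third above Eb in this key is G.
A fifth above Eb in this key is Bb.
Together with the bass Eb, this spells Eb major in root position.

Eb, G, Bb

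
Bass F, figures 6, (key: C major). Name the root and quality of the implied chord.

The figures 6 indicate a triad in first inversion.
In first inversion the root lies a sixth above the bass: a sixth above F in C major is D.
The chord tones are F, A, D, giving D minor.

D minor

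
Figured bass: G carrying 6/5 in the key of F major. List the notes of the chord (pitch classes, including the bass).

The written figures 6/5 are shorthand for 6/5/3: the 3 is implied.
A third above G in this key is Bb.
A fifth above G in this key is D.
A sixth above G in this key is E.
Together with the bass G, this spells E half-diminished seventh in first inversion.

G, Bb, D, E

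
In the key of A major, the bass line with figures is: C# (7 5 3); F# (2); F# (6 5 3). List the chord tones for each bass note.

C# (7/5/3): C#, E, G#, B.
F# (6/4/2): F#, G#, B, D.
F# (6/5/3): F#, A, C#, D.

C#, E, G#, B | F#, G#, B, D | F#, A, C#, D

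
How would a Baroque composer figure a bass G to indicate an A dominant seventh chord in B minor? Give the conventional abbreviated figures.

G is the seventh of A dominant seventh, so the chord is in third inversion.
A seventh chord in third inversion is figured 6/4/2, conventionally abbreviated 4/2.

4/2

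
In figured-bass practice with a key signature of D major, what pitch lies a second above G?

A

Counting 1 letter step above G lands on A; in D major, that letter is A.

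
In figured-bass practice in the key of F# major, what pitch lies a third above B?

D#

Counting 2 letter steps above B lands on D; in F# major, that letter is D#.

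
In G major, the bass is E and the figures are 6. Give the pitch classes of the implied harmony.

The written figures 6 are shorthand for 6/3: the 3 is implied.
A third above E in this key is G.
A sixth above E in this key is C.
Together with the bass E, this spells C major in first inversion.

E, G, C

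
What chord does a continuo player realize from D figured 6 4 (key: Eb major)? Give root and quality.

G minor

The figures 6 4 indicate a triad in second inversion.
In second inversion the root lies a fourth above the bass: a fourth above D in Eb major is G.
The chord tones are D, G, Bb, giving G minor.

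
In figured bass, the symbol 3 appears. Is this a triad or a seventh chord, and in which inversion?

triad, root position

3 is shorthand for 5/3.
Intervals of 5/3 above the bass form a triad; the bass is the root, so this is root position.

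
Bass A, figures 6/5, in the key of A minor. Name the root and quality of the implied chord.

F major seventh

The figures 6/5 indicate a seventh chord in first inversion.
In first inversion the root lies a sixth above the bass: a sixth above A in A minor is F.
The chord tones are A, C, E, F, giving F major seventh.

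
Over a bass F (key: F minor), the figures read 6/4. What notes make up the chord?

F, Bb, Db

A fourth above F in this key is Bb.
A sixth above F in this key is Db.
Together with the bass F, this spells Bb minor in second inversion.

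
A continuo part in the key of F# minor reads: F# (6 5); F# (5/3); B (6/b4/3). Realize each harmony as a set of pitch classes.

F#, A, C#, D | F#, A, C# | B, D, Eb, G#

F# (6/5/3): F#, A, C#, D.
F# (5/3): F#, A, C#.
B (6/b4/3): B, D, Eb, G#.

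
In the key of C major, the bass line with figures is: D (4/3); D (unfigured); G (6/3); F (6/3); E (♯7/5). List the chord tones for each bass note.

D, F, G, B | D, F, A | G, B, E | F, A, D | E, G, B, D#

D (6/4/3): D, F, G, B.
D (5/3): D, F, A.
G (6/3): G, B, E.
F (6/3): F, A, D.
E (#7/5/3): E, G, B, D#.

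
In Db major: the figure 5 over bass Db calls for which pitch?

Ab

Counting 4 letter steps above Db lands on A; in Db major, that letter is Ab.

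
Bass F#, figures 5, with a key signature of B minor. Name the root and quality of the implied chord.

F# minor

The figures 5 indicate a triad in root position.
In root position the bass is the root, so the root is F#.
The chord tones are F#, A, C#, giving F# minor.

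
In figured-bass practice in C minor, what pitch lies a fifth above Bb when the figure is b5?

Fb

Counting 4 letter steps above Bb lands on F; in C minor, that letter is F.
The b5 figure lowers it a semitone, giving Fb.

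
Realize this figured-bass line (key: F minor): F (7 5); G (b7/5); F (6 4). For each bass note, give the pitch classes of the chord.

F, Ab, C, Eb | G, Bb, Db, Fb | F, Bb, Db

F (7/5/3): F, Ab, C, Eb.
G (b7/5/3): G, Bb, Db, Fb.
F (6/4): F, Bb, Db.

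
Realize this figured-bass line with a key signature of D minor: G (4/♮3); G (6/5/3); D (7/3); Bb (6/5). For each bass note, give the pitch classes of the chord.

G (6/4/♮3): G, B, C, E.
G (6/5/3): G, Bb, D, E.
D (7/5/3): D, F, A, C.
Bb (6/5/3): Bb, D, F, G.

G, B, C, E | G, Bb, D, E | D, F, A, C | Bb, D, F, G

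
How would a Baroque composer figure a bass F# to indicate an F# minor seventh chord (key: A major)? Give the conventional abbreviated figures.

F# is the root of F# minor seventh, so the chord is in root position.
A seventh chord in root position is figured 7/5/3, conventionally abbreviated 7.

7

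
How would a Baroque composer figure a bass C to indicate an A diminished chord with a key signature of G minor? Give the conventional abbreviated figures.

6

C is the third of A diminished, so the chord is in first inversion.
A triad in first inversion is figured 6/3, conventionally abbreviated 6.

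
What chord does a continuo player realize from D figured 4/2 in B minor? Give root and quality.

E minor seventh

The figures 4/2 indicate a seventh chord in third inversion.
In third inversion the root lies a second above the bass: a second above D in B minor is E.
The chord tones are D, E, G, B, giving E minor seventh.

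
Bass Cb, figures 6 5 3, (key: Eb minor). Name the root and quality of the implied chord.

Ab minor seventh

The figures 6 5 3 indicate a seventh chord in first inversion.
In first inversion the root lies a sixth above the bass: a sixth above Cb in Eb minor is Ab.
The chord tones are Cb, Eb, Gb, Ab, giving Ab minor seventh.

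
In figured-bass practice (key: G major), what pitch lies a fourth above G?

C

Counting 3 letter steps above G lands on C; in G major, that letter is C.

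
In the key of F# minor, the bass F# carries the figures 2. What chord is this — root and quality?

G# half-diminished seventh

The figures 2 indicate a seventh chord in third inversion.
In third inversion the root lies a second above the bass: a second above F# in F# minor is G#.
The chord tones are F#, G#, B, D, giving G# half-diminished seventh.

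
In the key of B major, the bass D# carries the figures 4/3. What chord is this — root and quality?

The figures 4/3 indicate a seventh chord in second inversion.
In second inversion the root lies a fourth above the bass: a fourth above D# in B major is G#.
The chord tones are D#, F#, G#, B, giving G# minor seventh.

G# minor seventh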